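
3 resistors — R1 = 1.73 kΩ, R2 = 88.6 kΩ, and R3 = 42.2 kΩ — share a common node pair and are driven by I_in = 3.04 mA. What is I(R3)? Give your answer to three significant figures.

I ≈ 0.118 mA

Total conductance ΣG = 1/1.73 + 1/88.6 + 1/42.2 = 0.6130 (units of 1/kΩ).
By the current-divider rule, I = I_in · G_k/ΣG = 3.04 × 0.03866 = 0.1175 mA.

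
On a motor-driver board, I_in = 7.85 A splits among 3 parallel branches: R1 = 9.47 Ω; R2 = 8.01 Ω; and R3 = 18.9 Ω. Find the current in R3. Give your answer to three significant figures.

I ≈ 1.47 A

Conductances: ΣG = 1/9.47 + 1/8.01 + 1/18.9 = 0.2834 (1/Ω).
R3 takes the fraction G_k/ΣG = 0.05291/0.2834 = 0.1867, so I = 7.85 × 0.1867 = 1.466 A.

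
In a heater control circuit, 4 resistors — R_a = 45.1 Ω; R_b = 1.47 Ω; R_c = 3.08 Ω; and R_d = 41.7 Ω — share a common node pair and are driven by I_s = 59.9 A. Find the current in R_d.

I ≈ 1.37 A

Conductances: ΣG = 1/45.1 + 1/1.47 + 1/3.08 + 1/41.7 = 1.051 (1/Ω).
Current divider: I(R_d) = I_s · G_k/ΣG = 59.9 × (0.02398/1.051) = 59.9 × 0.02281 = 1.367 A.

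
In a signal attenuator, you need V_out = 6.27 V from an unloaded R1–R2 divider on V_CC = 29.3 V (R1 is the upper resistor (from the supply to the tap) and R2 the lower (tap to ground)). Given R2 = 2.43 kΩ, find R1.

The divider ratio is R2/(R1+R2) = 6.27/29.3 = 0.2140.
Rearranging, R1 = R2·(1−k)/k = 2.43 × 3.673 = 8.926 kΩ.

R1 ≈ 8.93 kΩ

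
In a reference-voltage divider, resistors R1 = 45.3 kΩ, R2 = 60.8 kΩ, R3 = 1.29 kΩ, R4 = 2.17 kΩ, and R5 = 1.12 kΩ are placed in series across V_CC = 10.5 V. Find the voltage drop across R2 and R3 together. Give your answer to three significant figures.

V ≈ 5.89 V

Total series resistance ΣR = 45.3 + 60.8 + 1.29 + 2.17 + 1.12 = 110.7 kΩ.
R_{R2..R3} = 60.8 + 1.29 = 62.09 kΩ.
V = V_CC · R/ΣR = 10.5 × 0.5610 = 5.890 V.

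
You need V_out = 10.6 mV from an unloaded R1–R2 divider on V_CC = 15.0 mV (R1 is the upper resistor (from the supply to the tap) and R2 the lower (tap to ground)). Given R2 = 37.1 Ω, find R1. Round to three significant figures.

The divider ratio is R2/(R1+R2) = 10.6/15.0 = 0.7067.
R1 = R2·(1/k − 1) = 37.1 × 0.4151 = 15.40 Ω.

R1 ≈ 15.4 Ω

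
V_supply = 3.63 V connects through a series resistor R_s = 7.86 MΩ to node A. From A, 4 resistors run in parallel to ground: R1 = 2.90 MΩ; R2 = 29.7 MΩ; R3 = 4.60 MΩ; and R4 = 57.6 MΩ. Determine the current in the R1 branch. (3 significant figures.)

Parallel bank: R_p = 1/(1/2.90 + 1/29.7 + 1/4.60 + 1/57.6) = 1.631 MΩ.
V_A by voltage divider: V_A = 3.63 × 1.631/(7.86 + 1.631) = 0.6237 V.
I(R1) = V_A / R1 = 0.6237/2.90 = 0.2151 µA.

I ≈ 0.215 µA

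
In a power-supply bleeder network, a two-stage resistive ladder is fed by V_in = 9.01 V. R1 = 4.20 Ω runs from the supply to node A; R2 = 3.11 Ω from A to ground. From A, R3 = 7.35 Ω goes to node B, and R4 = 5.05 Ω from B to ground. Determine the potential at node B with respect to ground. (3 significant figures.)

Looking into the second stage from A: R3 + R4 = 12.40 Ω appears in parallel with R2.
R2 ‖ (R3+R4) = 2.486 Ω.
First divider: V_A = V_in · 2.486/(4.20 + 2.486) = 3.350 V.
Then the unloaded second divider: V_B = V_A × R4/(R3+R4) = 3.350 × 0.4073 = 1.364 V.

V_B ≈ 1.36 V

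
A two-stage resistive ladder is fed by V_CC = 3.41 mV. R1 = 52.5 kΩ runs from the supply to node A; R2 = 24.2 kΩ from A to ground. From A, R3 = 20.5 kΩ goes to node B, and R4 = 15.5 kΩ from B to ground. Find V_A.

V_A ≈ 0.737 mV

Node A sees R2 in parallel with the series input of stage 2, R3 + R4 = 36.00 kΩ.
Effective lower resistance at A: R2 ‖ 36.00 = 14.47 kΩ.
So V_A = 3.41 × 0.2161 = 0.7369 mV.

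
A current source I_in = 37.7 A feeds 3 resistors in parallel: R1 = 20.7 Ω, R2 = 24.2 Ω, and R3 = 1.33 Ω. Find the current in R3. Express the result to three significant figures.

Conductances: ΣG = 1/20.7 + 1/24.2 + 1/1.33 = 0.8415 (1/Ω).
R3 takes the fraction G_k/ΣG = 0.7519/0.8415 = 0.8935, so I = 37.7 × 0.8935 = 33.68 A.

I ≈ 33.7 A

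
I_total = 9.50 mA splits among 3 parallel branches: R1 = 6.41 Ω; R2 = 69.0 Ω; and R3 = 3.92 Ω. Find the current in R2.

ΣG = 1/6.41 + 1/69.0 + 1/3.92 = 0.4256.
By the current-divider rule, I = I_total · G_k/ΣG = 9.50 × 0.03405 = 0.3235 mA.

I ≈ 0.323 mA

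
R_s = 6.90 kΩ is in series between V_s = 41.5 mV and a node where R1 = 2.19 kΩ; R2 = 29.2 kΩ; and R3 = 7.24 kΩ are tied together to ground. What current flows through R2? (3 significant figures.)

I ≈ 0.266 µA

Combine the parallel branches: R_p = (1/2.19 + 1/29.2 + 1/7.24)⁻¹ = 1.590 kΩ.
V_A = 41.5 × 1.590/8.490 = 7.771 mV.
I(R2) = V_A / R2 = 7.771/29.2 = 0.2661 µA.
(Check via current divider: I_total = 4.888 µA; share G_k/ΣG = 0.05445 → same result.)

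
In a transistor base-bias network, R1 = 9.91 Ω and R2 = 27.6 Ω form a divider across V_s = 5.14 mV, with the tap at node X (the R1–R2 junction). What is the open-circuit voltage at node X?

V_th ≈ 3.78 mV

V_th is the unloaded tap voltage: V_s · R2/(R1+R2) = 5.14 × 0.7358 = 3.782 mV.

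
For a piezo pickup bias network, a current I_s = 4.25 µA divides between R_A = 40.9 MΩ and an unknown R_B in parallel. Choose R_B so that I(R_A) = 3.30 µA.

The fraction through R_A equals R_B/(R_A+R_B).
With f = 0.7765, R_B = R_A · f/(1−f) = 40.9 × 3.474 = 142.1 MΩ.

R_B ≈ 142 MΩ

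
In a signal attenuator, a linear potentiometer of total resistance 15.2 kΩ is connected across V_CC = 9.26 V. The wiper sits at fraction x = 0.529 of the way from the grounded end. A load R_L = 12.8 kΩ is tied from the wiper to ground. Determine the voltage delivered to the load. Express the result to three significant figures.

V_out ≈ 3.78 V

Lower segment x·R_p = 8.041 kΩ; upper segment (1−x)·R_p = 7.159 kΩ.
(x·R_p) ‖ R_L = 4.938 kΩ.
Then V_out = V_CC · 4.938/(7.159 + 4.938) = 3.780 V.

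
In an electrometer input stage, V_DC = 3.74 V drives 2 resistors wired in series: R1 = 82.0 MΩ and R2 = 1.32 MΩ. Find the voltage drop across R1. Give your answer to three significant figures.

V ≈ 3.68 V

ΣR = 82.0 + 1.32 = 83.32 MΩ.
Voltage divider: V = V_DC · (82.00 / 83.32) = 3.74 × 0.9842 = 3.681 V.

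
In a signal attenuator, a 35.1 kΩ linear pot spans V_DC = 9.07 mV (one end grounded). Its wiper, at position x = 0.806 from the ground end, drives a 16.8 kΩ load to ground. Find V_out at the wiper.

V_out ≈ 5.51 mV

The pot divides into 6.809 kΩ above the wiper and 28.29 kΩ below.
Lower segment in parallel with the load: 28.29 ‖ 16.8 = 10.54 kΩ.
Loaded-divider output: V_out = 9.07 × 0.6075 = 5.510 mV.
(Unloaded: V_out = x·V_DC = 7.31 mV.)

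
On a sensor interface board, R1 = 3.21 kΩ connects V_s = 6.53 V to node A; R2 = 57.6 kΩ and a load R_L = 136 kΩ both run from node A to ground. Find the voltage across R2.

V_out ≈ 6.05 V

The load sits in parallel with R2, giving an effective lower resistance R2' = R2·R_L/(R2+R_L) = 40.46 kΩ.
Then V_out = V_s · R2'/(R1 + R2') = 6.53 × 40.46/43.67 = 6.050 V.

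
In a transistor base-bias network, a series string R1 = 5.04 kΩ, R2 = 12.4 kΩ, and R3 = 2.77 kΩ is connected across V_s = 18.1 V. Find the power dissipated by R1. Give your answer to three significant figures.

P ≈ 4.04 mW

The common current is I = 18.1/20.21 = 0.8956 mA.
V(R1) = I·R = 4.514 V; P = V·I = 4.514 × 0.8956 = 4.043 mW.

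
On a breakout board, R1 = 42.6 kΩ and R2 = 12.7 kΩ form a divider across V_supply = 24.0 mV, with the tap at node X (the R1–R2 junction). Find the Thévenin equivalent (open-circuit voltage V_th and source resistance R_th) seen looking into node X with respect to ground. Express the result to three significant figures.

Open-circuit (no load on X): V_th = V_supply · R2/(R1 + R2) = 24.0 × 12.7/(42.60 + 12.7) = 5.512 mV.
Looking into X with the source shorted: R_th = R1·R2/(R1+R2) = 42.60 × 12.7/55.30 = 9.783 kΩ.

V_th ≈ 5.51 mV, R_th ≈ 9.78 kΩ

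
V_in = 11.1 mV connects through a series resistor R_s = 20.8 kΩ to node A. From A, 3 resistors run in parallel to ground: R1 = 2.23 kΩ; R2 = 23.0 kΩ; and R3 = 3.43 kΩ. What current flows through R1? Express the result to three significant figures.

Parallel bank: R_p = 1/(1/2.23 + 1/23.0 + 1/3.43) = 1.276 kΩ.
V_A by voltage divider: V_A = 11.1 × 1.276/(20.8 + 1.276) = 0.6418 mV.
I(R1) = V_A / R1 = 0.6418/2.23 = 0.2878 µA.

I ≈ 0.288 µA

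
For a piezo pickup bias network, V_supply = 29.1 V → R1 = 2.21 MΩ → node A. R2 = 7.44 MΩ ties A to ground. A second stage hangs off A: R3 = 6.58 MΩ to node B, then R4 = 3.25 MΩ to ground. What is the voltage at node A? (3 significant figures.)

The second stage (R3 + R4 = 9.830 MΩ) loads node A in parallel with R2.
Effective lower resistance at A: R2 ‖ 9.830 = 4.235 MΩ.
V_A = 29.1 × 4.235/(2.21 + 4.235) = 19.12 V.

V_A ≈ 19.1 V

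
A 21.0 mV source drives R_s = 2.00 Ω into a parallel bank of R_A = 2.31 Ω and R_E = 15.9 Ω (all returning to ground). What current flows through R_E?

I ≈ 0.663 mA

Combine the parallel branches: R_p = (1/2.31 + 1/15.9)⁻¹ = 2.017 Ω.
Node voltage V_A = V_CC · R_p/(R_s + R_p) = 21.0 × 0.5021 = 10.54 mV.
I(R_E) = V_A / R_E = 10.54/15.9 = 0.6632 mA.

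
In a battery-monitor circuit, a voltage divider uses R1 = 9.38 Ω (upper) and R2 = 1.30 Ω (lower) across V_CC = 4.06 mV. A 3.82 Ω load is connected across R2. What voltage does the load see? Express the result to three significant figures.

V_out ≈ 0.380 mV

The load sits in parallel with R2, giving an effective lower resistance R2' = R2·R_L/(R2+R_L) = 0.9699 Ω.
Voltage divider with the loaded lower leg: V_out = 4.06 × 0.9699/(9.38 + 0.9699) = 4.06 × 0.09371 = 0.3805 mV.
(Unloaded it would be 0.494 mV; the load pulls it down.)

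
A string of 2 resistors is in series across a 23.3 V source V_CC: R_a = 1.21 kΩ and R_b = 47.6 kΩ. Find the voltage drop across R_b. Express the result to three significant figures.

Total series resistance ΣR = 1.21 + 47.6 = 48.81 kΩ.
Voltage divider: V = V_CC · (47.60 / 48.81) = 23.3 × 0.9752 = 22.72 V.

V ≈ 22.7 V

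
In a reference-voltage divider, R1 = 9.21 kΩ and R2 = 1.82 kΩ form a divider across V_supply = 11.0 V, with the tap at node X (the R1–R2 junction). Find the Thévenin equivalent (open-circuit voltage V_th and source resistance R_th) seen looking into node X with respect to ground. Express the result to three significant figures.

V_th ≈ 1.82 V, R_th ≈ 1.52 kΩ

Open-circuit (no load on X): V_th = V_supply · R2/(R1 + R2) = 11.0 × 1.82/(9.210 + 1.82) = 1.815 V.
Zeroing V_supply shorts the top of R1 to ground, so R_th = R1 ‖ R2 = 1.520 kΩ.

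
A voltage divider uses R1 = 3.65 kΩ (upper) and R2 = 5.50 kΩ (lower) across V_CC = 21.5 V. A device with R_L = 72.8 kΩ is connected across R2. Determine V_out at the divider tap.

The load sits in parallel with R2, giving an effective lower resistance R2' = R2·R_L/(R2+R_L) = 5.114 kΩ.
Now apply the divider: V_out = 21.5 × 0.5835 = 12.55 V.
(Unloaded it would be 12.9 V; the load pulls it down.)

V_out ≈ 12.5 V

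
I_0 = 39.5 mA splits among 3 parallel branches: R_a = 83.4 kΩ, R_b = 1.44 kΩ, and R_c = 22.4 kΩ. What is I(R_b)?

Conductances: ΣG = 1/83.4 + 1/1.44 + 1/22.4 = 0.7511 (1/kΩ).
R_b takes the fraction G_k/ΣG = 0.6944/0.7511 = 0.9246, so I = 39.5 × 0.9246 = 36.52 mA.

I ≈ 36.5 mA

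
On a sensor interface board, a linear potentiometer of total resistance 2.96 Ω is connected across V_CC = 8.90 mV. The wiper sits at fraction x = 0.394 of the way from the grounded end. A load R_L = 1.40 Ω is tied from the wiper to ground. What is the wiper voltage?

V_out ≈ 2.33 mV

Split the track: R_lower = x·R_p = 1.166 Ω, R_upper = (1−x)·R_p = 1.794 Ω.
(x·R_p) ‖ R_L = 0.6362 Ω.
V_out = 8.90 × 0.6362/(1.794 + 0.6362) = 2.330 mV.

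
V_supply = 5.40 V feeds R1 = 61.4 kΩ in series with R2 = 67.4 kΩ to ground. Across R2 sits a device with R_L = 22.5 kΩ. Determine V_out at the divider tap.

The load sits in parallel with R2, giving an effective lower resistance R2' = R2·R_L/(R2+R_L) = 16.87 kΩ.
Now apply the divider: V_out = 5.40 × 0.2155 = 1.164 V.

V_out ≈ 1.16 V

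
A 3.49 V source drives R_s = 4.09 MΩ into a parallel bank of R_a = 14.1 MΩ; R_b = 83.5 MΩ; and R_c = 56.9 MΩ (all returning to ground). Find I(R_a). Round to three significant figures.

I ≈ 0.175 µA

Equivalent of the parallel group: R_p = 9.953 MΩ.
Node voltage V_A = V_CC · R_p/(R_s + R_p) = 3.49 × 0.7088 = 2.474 V.
Branch current I = V_A/R_a = 2.474/14.1 = 0.1754 µA.
(Equivalently: I_total = 0.2485 µA, then current-divider fraction G_k/ΣG = 0.7059.)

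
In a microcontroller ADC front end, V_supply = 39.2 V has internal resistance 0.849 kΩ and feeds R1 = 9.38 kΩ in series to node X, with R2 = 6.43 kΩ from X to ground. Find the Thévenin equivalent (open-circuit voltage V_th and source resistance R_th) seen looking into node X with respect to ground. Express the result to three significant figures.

R1' = 0.849 + 9.38 = 10.23 kΩ (source resistance + R1).
Open-circuit (no load on X): V_th = V_supply · R2/(R1' + R2) = 39.2 × 6.43/(10.23 + 6.43) = 15.13 V.
Zeroing V_supply shorts the top of R1' to ground, so R_th = R1' ‖ R2 = 3.948 kΩ.

V_th ≈ 15.1 V, R_th ≈ 3.95 kΩ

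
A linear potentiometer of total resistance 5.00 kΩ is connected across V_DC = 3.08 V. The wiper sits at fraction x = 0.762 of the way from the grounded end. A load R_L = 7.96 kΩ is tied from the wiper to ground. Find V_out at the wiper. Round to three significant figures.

Split the track: R_lower = x·R_p = 3.810 kΩ, R_upper = (1−x)·R_p = 1.190 kΩ.
(x·R_p) ‖ R_L = 2.577 kΩ.
V_out = 3.08 × 2.577/(1.190 + 2.577) = 2.107 V.
(Unloaded: V_out = x·V_DC = 2.35 V.)

V_out ≈ 2.11 V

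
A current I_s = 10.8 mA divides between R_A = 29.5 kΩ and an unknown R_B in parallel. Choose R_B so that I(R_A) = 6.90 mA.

R_B ≈ 52.2 kΩ

The fraction through R_A equals R_B/(R_A+R_B).
6.90/10.8 = R_B/(R_A + R_B) → R_B = R_A · (0.6389)/(1 − 0.6389) = 29.5 × 1.769 = 52.19 kΩ.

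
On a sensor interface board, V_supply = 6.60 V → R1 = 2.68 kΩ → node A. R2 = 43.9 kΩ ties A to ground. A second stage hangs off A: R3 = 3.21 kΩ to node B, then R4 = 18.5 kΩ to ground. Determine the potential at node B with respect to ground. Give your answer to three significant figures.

V_B ≈ 4.75 V

Looking into the second stage from A: R3 + R4 = 21.71 kΩ appears in parallel with R2.
Effective lower resistance at A: R2 ‖ 21.71 = 14.53 kΩ.
First divider: V_A = V_supply · 14.53/(2.68 + 14.53) = 5.572 V.
Then the unloaded second divider: V_B = V_A × R4/(R3+R4) = 5.572 × 0.8521 = 4.748 V.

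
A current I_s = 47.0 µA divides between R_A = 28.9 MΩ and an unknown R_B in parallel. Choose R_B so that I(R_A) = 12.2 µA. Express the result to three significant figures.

R_B ≈ 10.1 MΩ

Two-branch current divider: I_A = I_s · R_B/(R_A + R_B).
With f = 0.2596, R_B = R_A · f/(1−f) = 28.9 × 0.3506 = 10.13 MΩ.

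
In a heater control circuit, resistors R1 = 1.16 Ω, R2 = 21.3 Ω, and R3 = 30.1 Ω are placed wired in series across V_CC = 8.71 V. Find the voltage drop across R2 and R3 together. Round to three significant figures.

V ≈ 8.52 V

Total series resistance ΣR = 1.16 + 21.3 + 30.1 = 52.56 Ω.
R_{R2..R3} = 21.3 + 30.1 = 51.40 Ω.
By the voltage-divider rule, V = 8.71 × 51.40/52.56 = 8.518 V.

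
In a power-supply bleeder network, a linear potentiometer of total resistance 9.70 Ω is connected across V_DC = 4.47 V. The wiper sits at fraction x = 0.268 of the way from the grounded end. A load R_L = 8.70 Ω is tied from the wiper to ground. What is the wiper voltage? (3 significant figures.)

V_out ≈ 0.983 V

Lower segment x·R_p = 2.600 Ω; upper segment (1−x)·R_p = 7.100 Ω.
Lower segment in parallel with the load: 2.600 ‖ 8.70 = 2.002 Ω.
Loaded-divider output: V_out = 4.47 × 0.2199 = 0.9830 V.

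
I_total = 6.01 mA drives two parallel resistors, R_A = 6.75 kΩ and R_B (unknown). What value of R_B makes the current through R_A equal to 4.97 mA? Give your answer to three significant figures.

The fraction through R_A equals R_B/(R_A+R_B).
4.97/6.01 = R_B/(R_A + R_B) → R_B = R_A · (0.8270)/(1 − 0.8270) = 6.75 × 4.779 = 32.26 kΩ.

R_B ≈ 32.3 kΩ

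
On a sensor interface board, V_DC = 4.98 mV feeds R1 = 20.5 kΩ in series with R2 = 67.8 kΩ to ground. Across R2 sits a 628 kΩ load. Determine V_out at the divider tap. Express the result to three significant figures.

V_out ≈ 3.73 mV

R2 ‖ R_L = (67.8 × 628)/(67.8 + 628) = 61.19 kΩ.
Voltage divider with the loaded lower leg: V_out = 4.98 × 61.19/(20.5 + 61.19) = 4.98 × 0.7491 = 3.730 mV.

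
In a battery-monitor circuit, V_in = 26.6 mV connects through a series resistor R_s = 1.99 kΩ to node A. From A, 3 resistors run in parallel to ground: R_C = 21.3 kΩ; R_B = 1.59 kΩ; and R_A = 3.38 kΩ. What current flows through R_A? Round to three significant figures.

Parallel bank: R_p = 1/(1/21.3 + 1/1.59 + 1/3.38) = 1.029 kΩ.
V_A by voltage divider: V_A = 26.6 × 1.029/(1.99 + 1.029) = 9.067 mV.
I(R_A) = V_A / R_A = 9.067/3.38 = 2.683 µA.

I ≈ 2.68 µA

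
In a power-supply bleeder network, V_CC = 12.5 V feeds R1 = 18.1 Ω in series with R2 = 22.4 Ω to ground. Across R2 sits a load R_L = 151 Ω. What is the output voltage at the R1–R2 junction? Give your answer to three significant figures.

V_out ≈ 6.48 V

R2 ‖ R_L = (22.4 × 151)/(22.4 + 151) = 19.51 Ω.
Now apply the divider: V_out = 12.5 × 0.5187 = 6.484 V.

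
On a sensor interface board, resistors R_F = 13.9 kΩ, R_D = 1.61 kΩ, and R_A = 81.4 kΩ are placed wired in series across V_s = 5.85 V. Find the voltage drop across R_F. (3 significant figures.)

ΣR = 13.9 + 1.61 + 81.4 = 96.91 kΩ.
By the voltage-divider rule, V = 5.85 × 13.90/96.91 = 0.8391 V.

V ≈ 0.839 V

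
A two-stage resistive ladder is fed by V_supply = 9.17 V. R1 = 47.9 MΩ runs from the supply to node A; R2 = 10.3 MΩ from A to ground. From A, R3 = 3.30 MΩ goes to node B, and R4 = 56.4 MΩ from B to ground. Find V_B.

V_B ≈ 1.34 V

Node A sees R2 in parallel with the series input of stage 2, R3 + R4 = 59.70 MΩ.
R2 ‖ (R3+R4) = 8.784 MΩ.
First divider: V_A = V_supply · 8.784/(47.9 + 8.784) = 1.421 V.
Then the unloaded second divider: V_B = V_A × R4/(R3+R4) = 1.421 × 0.9447 = 1.343 V.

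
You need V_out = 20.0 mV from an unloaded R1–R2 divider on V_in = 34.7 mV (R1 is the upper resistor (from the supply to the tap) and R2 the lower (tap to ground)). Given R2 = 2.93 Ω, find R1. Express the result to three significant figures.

The divider ratio is R2/(R1+R2) = 20.0/34.7 = 0.5764.
So R1 = R2 · (V_in/V_out − 1) = 2.93 × (34.7/20.0 − 1) = 2.93 × 0.7350 = 2.154 Ω.

R1 ≈ 2.15 Ω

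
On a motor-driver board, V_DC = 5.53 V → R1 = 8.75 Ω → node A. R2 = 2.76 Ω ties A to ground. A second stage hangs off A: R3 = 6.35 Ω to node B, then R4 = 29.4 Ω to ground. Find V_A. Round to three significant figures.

The second stage (R3 + R4 = 35.75 Ω) loads node A in parallel with R2.
Effective lower resistance at A: R2 ‖ 35.75 = 2.562 Ω.
So V_A = 5.53 × 0.2265 = 1.253 V.

V_A ≈ 1.25 V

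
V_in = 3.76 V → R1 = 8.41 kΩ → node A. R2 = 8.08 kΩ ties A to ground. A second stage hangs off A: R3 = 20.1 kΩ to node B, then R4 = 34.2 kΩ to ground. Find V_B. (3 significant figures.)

Node A sees R2 in parallel with the series input of stage 2, R3 + R4 = 54.30 kΩ.
Effective lower resistance at A: R2 ‖ 54.30 = 7.033 kΩ.
So V_A = 3.76 × 0.4554 = 1.712 V.
V_B = V_A × 0.6298 = 1.079 V.

V_B ≈ 1.08 V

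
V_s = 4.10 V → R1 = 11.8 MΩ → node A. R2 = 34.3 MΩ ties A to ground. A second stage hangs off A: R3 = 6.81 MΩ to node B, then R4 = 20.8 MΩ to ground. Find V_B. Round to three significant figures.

V_B ≈ 1.74 V

Looking into the second stage from A: R3 + R4 = 27.61 MΩ appears in parallel with R2.
R2 ‖ (R3+R4) = 15.30 MΩ.
First divider: V_A = V_s · 15.30/(11.8 + 15.30) = 2.315 V.
V_B = V_A × 0.7534 = 1.744 V.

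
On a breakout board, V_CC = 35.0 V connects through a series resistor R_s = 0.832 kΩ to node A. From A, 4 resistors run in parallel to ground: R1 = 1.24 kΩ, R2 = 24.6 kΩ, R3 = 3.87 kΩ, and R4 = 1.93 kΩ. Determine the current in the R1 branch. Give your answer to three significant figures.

Equivalent of the parallel group: R_p = 0.6159 kΩ.
V_A = 35.0 × 0.6159/1.448 = 14.89 V.
Branch current I = V_A/R1 = 14.89/1.24 = 12.01 mA.

I ≈ 12.0 mA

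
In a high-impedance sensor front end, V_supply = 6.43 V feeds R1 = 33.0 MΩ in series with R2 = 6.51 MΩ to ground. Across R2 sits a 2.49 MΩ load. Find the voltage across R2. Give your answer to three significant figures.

V_out ≈ 0.333 V

R2 ‖ R_L = (6.51 × 2.49)/(6.51 + 2.49) = 1.801 MΩ.
Voltage divider with the loaded lower leg: V_out = 6.43 × 1.801/(33.0 + 1.801) = 6.43 × 0.05175 = 0.3328 V.
(Unloaded it would be 1.06 V; the load pulls it down.)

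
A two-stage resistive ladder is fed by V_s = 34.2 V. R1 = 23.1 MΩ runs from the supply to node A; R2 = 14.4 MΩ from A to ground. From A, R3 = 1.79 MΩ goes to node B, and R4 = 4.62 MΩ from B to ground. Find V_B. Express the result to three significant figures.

Looking into the second stage from A: R3 + R4 = 6.410 MΩ appears in parallel with R2.
Effective lower resistance at A: R2 ‖ 6.410 = 4.436 MΩ.
V_A = 34.2 × 4.436/(23.1 + 4.436) = 5.509 V.
Then the unloaded second divider: V_B = V_A × R4/(R3+R4) = 5.509 × 0.7207 = 3.971 V.

V_B ≈ 3.97 V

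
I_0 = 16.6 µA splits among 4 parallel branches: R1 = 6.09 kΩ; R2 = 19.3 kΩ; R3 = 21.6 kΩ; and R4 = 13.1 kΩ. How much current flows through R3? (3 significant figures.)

I ≈ 2.27 µA

ΣG = 1/6.09 + 1/19.3 + 1/21.6 + 1/13.1 = 0.3386.
R3 takes the fraction G_k/ΣG = 0.04630/0.3386 = 0.1367, so I = 16.6 × 0.1367 = 2.269 µA.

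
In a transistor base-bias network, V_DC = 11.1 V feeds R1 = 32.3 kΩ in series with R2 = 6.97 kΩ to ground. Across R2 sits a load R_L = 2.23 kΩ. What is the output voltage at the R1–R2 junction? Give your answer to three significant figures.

V_out ≈ 0.552 V

First combine the lower leg with the load: R2 ‖ R_L = 1.689 kΩ.
Then V_out = V_DC · R2'/(R1 + R2') = 11.1 × 1.689/33.99 = 0.5517 V.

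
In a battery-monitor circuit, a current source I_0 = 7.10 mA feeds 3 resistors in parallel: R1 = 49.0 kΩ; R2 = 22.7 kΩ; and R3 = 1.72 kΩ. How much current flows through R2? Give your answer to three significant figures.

I ≈ 0.484 mA

ΣG = 1/49.0 + 1/22.7 + 1/1.72 = 0.6459.
By the current-divider rule, I = I_0 · G_k/ΣG = 7.10 × 0.06821 = 0.4843 mA.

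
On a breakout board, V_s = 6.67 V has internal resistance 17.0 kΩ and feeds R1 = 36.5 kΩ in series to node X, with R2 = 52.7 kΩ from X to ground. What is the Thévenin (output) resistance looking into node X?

R_th ≈ 26.5 kΩ

R1' = 17.0 + 36.5 = 53.50 kΩ (source resistance + R1).
Looking into X with the source shorted: R_th = R1'·R2/(R1'+R2) = 53.50 × 52.7/106.2 = 26.55 kΩ.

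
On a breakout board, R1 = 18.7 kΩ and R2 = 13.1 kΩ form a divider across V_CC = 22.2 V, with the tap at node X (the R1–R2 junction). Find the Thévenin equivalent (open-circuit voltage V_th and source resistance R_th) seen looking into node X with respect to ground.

V_th is the unloaded tap voltage: V_CC · R2/(R1+R2) = 22.2 × 0.4119 = 9.145 V.
Zeroing V_CC shorts the top of R1 to ground, so R_th = R1 ‖ R2 = 7.703 kΩ.

V_th ≈ 9.15 V, R_th ≈ 7.70 kΩ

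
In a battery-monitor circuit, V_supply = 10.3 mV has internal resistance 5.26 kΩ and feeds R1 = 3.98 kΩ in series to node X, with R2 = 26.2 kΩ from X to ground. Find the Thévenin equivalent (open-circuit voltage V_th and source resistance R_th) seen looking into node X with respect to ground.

R1' = 5.26 + 3.98 = 9.240 kΩ (source resistance + R1).
Open-circuit (no load on X): V_th = V_supply · R2/(R1' + R2) = 10.3 × 26.2/(9.240 + 26.2) = 7.615 mV.
With V_supply suppressed (replaced by a short), R_th = R1' ‖ R2 = (9.240 × 26.2)/(9.240 + 26.2) = 6.831 kΩ.

V_th ≈ 7.61 mV, R_th ≈ 6.83 kΩ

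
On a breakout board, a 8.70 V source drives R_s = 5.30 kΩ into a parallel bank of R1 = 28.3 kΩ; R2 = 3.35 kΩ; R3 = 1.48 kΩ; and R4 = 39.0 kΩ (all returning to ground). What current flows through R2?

Combine the parallel branches: R_p = (1/28.3 + 1/3.35 + 1/1.48 + 1/39.0)⁻¹ = 0.9660 kΩ.
V_A = 8.70 × 0.9660/6.266 = 1.341 V.
Branch current I = V_A/R2 = 1.341/3.35 = 0.4004 mA.

I ≈ 0.400 mA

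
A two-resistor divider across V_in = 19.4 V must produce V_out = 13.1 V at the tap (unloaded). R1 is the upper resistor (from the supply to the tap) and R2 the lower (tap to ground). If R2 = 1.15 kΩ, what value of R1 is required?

The divider ratio is R2/(R1+R2) = 13.1/19.4 = 0.6753.
Rearranging, R1 = R2·(1−k)/k = 1.15 × 0.4809 = 0.5531 kΩ.

R1 ≈ 0.553 kΩ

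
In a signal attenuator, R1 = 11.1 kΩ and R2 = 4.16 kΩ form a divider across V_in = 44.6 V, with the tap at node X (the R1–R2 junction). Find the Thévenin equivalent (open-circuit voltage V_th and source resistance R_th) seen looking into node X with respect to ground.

With X open, the divider is unloaded: V_th = 44.6 × 4.16/15.26 = 12.16 V.
Zeroing V_in shorts the top of R1 to ground, so R_th = R1 ‖ R2 = 3.026 kΩ.

V_th ≈ 12.2 V, R_th ≈ 3.03 kΩ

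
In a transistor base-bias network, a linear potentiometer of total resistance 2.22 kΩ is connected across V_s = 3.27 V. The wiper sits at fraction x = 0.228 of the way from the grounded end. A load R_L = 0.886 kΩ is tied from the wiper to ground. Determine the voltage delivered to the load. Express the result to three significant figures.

Lower segment x·R_p = 0.5062 kΩ; upper segment (1−x)·R_p = 1.714 kΩ.
R_L loads the lower segment: effective lower R = 0.3221 kΩ.
Then V_out = V_s · 0.3221/(1.714 + 0.3221) = 0.5174 V.

V_out ≈ 0.517 V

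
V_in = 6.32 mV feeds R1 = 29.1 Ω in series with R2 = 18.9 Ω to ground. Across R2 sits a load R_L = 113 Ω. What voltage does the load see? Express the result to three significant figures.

The load sits in parallel with R2, giving an effective lower resistance R2' = R2·R_L/(R2+R_L) = 16.19 Ω.
Voltage divider with the loaded lower leg: V_out = 6.32 × 16.19/(29.1 + 16.19) = 6.32 × 0.3575 = 2.259 mV.
(Unloaded it would be 2.49 mV; the load pulls it down.)

V_out ≈ 2.26 mV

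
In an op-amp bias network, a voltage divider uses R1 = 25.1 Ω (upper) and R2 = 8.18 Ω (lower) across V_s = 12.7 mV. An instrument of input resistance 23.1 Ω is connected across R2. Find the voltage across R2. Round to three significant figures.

R2 ‖ R_L = (8.18 × 23.1)/(8.18 + 23.1) = 6.041 Ω.
Now apply the divider: V_out = 12.7 × 0.1940 = 2.464 mV.

V_out ≈ 2.46 mV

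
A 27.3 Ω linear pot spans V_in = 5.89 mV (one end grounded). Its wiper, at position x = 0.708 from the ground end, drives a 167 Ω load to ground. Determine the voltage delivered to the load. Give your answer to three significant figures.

Split the track: R_lower = x·R_p = 19.33 Ω, R_upper = (1−x)·R_p = 7.972 Ω.
(x·R_p) ‖ R_L = 17.32 Ω.
Loaded-divider output: V_out = 5.89 × 0.6849 = 4.034 mV.

V_out ≈ 4.03 mV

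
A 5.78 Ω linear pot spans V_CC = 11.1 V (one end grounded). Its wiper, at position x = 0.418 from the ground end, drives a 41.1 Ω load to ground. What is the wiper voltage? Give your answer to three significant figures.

V_out ≈ 4.49 V

Split the track: R_lower = x·R_p = 2.416 Ω, R_upper = (1−x)·R_p = 3.364 Ω.
(x·R_p) ‖ R_L = 2.282 Ω.
Loaded-divider output: V_out = 11.1 × 0.4042 = 4.486 V.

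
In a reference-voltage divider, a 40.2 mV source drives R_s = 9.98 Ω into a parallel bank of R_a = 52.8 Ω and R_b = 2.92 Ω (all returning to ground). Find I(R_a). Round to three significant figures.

Combine the parallel branches: R_p = (1/52.8 + 1/2.92)⁻¹ = 2.767 Ω.
V_A = 40.2 × 2.767/12.75 = 8.726 mV.
I(R_a) = V_A / R_a = 8.726/52.8 = 0.1653 mA.

I ≈ 0.165 mA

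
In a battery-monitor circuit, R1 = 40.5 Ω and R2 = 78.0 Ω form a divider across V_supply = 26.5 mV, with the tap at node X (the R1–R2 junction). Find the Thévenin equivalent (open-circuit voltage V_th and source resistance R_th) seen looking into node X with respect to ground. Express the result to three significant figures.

Open-circuit (no load on X): V_th = V_supply · R2/(R1 + R2) = 26.5 × 78.0/(40.50 + 78.0) = 17.44 mV.
Zeroing V_supply shorts the top of R1 to ground, so R_th = R1 ‖ R2 = 26.66 Ω.

V_th ≈ 17.4 mV, R_th ≈ 26.7 Ω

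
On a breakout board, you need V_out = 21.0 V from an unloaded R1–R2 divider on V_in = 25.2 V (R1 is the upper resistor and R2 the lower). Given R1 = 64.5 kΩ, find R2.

Required fraction k = V_out/V_in = 0.8333.
R2 = R1 · 0.8333/(1 − 0.8333) = 322.5 kΩ.

R2 ≈ 323 kΩ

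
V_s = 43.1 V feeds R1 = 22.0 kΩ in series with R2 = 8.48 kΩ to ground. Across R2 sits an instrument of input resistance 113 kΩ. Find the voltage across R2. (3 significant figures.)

V_out ≈ 11.4 V

The load sits in parallel with R2, giving an effective lower resistance R2' = R2·R_L/(R2+R_L) = 7.888 kΩ.
Now apply the divider: V_out = 43.1 × 0.2639 = 11.37 V.
(Unloaded it would be 12.0 V; the load pulls it down.)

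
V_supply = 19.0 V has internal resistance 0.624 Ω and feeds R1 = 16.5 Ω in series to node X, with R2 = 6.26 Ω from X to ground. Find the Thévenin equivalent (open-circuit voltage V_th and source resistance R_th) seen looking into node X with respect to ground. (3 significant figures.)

R1' = 0.624 + 16.5 = 17.12 Ω (source resistance + R1).
Open-circuit (no load on X): V_th = V_supply · R2/(R1' + R2) = 19.0 × 6.26/(17.12 + 6.26) = 5.086 V.
With V_supply suppressed (replaced by a short), R_th = R1' ‖ R2 = (17.12 × 6.26)/(17.12 + 6.26) = 4.584 Ω.

V_th ≈ 5.09 V, R_th ≈ 4.58 Ω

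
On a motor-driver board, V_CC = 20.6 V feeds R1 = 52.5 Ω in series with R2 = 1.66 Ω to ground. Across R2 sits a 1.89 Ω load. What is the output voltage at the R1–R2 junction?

R2 ‖ R_L = (1.66 × 1.89)/(1.66 + 1.89) = 0.8838 Ω.
Then V_out = V_CC · R2'/(R1 + R2') = 20.6 × 0.8838/53.38 = 0.3410 V.
(Unloaded it would be 0.631 V; the load pulls it down.)

V_out ≈ 0.341 V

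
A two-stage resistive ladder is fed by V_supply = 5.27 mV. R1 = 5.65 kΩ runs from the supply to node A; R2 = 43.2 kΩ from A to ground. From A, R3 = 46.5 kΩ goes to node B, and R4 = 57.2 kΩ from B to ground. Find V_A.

Node A sees R2 in parallel with the series input of stage 2, R3 + R4 = 103.7 kΩ.
Effective lower resistance at A: R2 ‖ 103.7 = 30.50 kΩ.
V_A = 5.27 × 30.50/(5.65 + 30.50) = 4.446 mV.

V_A ≈ 4.45 mV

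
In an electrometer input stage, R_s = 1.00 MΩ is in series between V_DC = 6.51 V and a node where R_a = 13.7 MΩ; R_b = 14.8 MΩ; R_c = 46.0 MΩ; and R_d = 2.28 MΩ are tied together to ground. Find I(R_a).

Combine the parallel branches: R_p = (1/13.7 + 1/14.8 + 1/46.0 + 1/2.28)⁻¹ = 1.664 MΩ.
Node voltage V_A = V_DC · R_p/(R_s + R_p) = 6.51 × 0.6247 = 4.066 V.
I(R_a) = V_A / R_a = 4.066/13.7 = 0.2968 µA.

I ≈ 0.297 µA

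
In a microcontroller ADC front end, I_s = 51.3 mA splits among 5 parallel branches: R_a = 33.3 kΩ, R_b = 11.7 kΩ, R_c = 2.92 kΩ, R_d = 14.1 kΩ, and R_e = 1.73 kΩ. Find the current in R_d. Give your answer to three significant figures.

I ≈ 3.29 mA

ΣG = 1/33.3 + 1/11.7 + 1/2.92 + 1/14.1 + 1/1.73 = 1.107.
R_d takes the fraction G_k/ΣG = 0.07092/1.107 = 0.06407, so I = 51.3 × 0.06407 = 3.287 mA.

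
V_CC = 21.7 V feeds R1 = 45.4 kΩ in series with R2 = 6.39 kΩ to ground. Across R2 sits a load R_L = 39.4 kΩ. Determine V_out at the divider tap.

First combine the lower leg with the load: R2 ‖ R_L = 5.498 kΩ.
Voltage divider with the loaded lower leg: V_out = 21.7 × 5.498/(45.4 + 5.498) = 21.7 × 0.1080 = 2.344 V.

V_out ≈ 2.34 V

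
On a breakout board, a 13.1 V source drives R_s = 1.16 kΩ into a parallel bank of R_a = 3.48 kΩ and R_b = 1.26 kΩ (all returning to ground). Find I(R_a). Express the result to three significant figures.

I ≈ 1.67 mA

Equivalent of the parallel group: R_p = 0.9251 kΩ.
V_A by voltage divider: V_A = 13.1 × 0.9251/(1.16 + 0.9251) = 5.812 V.
I(R_a) = V_A / R_a = 5.812/3.48 = 1.670 mA.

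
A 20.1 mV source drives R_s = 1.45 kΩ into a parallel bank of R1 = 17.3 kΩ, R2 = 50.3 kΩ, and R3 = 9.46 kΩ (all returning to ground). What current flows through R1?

Equivalent of the parallel group: R_p = 5.453 kΩ.
Node voltage V_A = V_in · R_p/(R_s + R_p) = 20.1 × 0.7899 = 15.88 mV.
I(R1) = V_A / R1 = 15.88/17.3 = 0.9178 µA.

I ≈ 0.918 µA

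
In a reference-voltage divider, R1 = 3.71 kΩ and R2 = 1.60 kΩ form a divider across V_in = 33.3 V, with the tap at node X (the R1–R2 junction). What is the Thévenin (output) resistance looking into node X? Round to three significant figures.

With V_in suppressed (replaced by a short), R_th = R1 ‖ R2 = (3.710 × 1.60)/(3.710 + 1.60) = 1.118 kΩ.

R_th ≈ 1.12 kΩ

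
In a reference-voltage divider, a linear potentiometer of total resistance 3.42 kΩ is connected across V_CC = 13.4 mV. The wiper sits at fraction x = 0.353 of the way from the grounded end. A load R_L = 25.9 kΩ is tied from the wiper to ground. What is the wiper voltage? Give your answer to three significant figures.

V_out ≈ 4.59 mV

The pot divides into 2.213 kΩ above the wiper and 1.207 kΩ below.
(x·R_p) ‖ R_L = 1.153 kΩ.
Then V_out = V_CC · 1.153/(2.213 + 1.153) = 4.592 mV.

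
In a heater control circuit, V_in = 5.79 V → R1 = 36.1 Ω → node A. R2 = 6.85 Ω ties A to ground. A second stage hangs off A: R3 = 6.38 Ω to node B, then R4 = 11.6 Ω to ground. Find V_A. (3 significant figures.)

V_A ≈ 0.699 V

Node A sees R2 in parallel with the series input of stage 2, R3 + R4 = 17.98 Ω.
Effective lower resistance at A: R2 ‖ 17.98 = 4.960 Ω.
So V_A = 5.79 × 0.1208 = 0.6995 V.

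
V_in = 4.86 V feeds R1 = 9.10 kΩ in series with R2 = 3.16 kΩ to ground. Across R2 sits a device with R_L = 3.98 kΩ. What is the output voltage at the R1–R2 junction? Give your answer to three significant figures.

R2 ‖ R_L = (3.16 × 3.98)/(3.16 + 3.98) = 1.761 kΩ.
Then V_out = V_in · R2'/(R1 + R2') = 4.86 × 1.761/10.86 = 0.7882 V.

V_out ≈ 0.788 V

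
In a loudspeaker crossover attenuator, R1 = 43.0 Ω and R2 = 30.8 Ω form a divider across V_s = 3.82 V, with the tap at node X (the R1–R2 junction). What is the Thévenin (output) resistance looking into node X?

Looking into X with the source shorted: R_th = R1·R2/(R1+R2) = 43.00 × 30.8/73.80 = 17.95 Ω.

R_th ≈ 17.9 Ω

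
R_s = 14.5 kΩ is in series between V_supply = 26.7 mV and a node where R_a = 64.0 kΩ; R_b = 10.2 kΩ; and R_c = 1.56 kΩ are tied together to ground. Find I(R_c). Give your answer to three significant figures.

Equivalent of the parallel group: R_p = 1.325 kΩ.
V_A by voltage divider: V_A = 26.7 × 1.325/(14.5 + 1.325) = 2.236 mV.
I(R_c) = V_A / R_c = 2.236/1.56 = 1.433 µA.

I ≈ 1.43 µA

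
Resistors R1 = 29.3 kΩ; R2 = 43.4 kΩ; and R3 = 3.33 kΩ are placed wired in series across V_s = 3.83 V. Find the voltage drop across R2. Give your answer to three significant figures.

V ≈ 2.19 V

Series total: ΣR = 29.3 + 43.4 + 3.33 = 76.03 kΩ.
By the voltage-divider rule, V = 3.83 × 43.40/76.03 = 2.186 V.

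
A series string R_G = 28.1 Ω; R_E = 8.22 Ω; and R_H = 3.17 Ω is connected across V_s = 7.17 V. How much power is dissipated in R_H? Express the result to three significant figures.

P ≈ 0.105 W

ΣR = 39.49 Ω → I = 7.17/39.49 = 0.1816 A.
P(R_H) = I²·R_H = (0.1816)² × 3.17 = 0.1045 W.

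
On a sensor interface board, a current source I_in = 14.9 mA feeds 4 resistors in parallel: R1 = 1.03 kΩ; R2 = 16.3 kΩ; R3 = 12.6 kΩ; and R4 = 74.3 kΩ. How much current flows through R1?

I ≈ 12.9 mA

Conductances: ΣG = 1/1.03 + 1/16.3 + 1/12.6 + 1/74.3 = 1.125 (1/kΩ).
By the current-divider rule, I = I_in · G_k/ΣG = 14.9 × 0.8630 = 12.86 mA.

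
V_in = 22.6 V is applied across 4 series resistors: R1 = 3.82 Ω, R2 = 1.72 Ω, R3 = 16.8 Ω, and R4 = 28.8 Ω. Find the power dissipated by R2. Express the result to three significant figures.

Series current I = V_in/ΣR = 22.6/51.14 = 0.4419 A.
P(R2) = I²·R2 = (0.4419)² × 1.72 = 0.3359 W.

P ≈ 0.336 W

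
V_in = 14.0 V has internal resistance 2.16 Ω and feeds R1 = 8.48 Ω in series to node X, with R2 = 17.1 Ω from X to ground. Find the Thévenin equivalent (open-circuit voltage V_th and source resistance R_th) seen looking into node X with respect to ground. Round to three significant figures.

R1' = 2.16 + 8.48 = 10.64 Ω (source resistance + R1).
With X open, the divider is unloaded: V_th = 14.0 × 17.1/27.74 = 8.630 V.
Looking into X with the source shorted: R_th = R1'·R2/(R1'+R2) = 10.64 × 17.1/27.74 = 6.559 Ω.

V_th ≈ 8.63 V, R_th ≈ 6.56 Ω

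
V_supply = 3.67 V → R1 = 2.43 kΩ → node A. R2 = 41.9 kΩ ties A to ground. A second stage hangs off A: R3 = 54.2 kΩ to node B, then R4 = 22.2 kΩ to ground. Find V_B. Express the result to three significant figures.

Node A sees R2 in parallel with the series input of stage 2, R3 + R4 = 76.40 kΩ.
Effective lower resistance at A: R2 ‖ 76.40 = 27.06 kΩ.
V_A = 3.67 × 27.06/(2.43 + 27.06) = 3.368 V.
Stage 2 is unloaded, so V_B = V_A · R4/(R3+R4) = 3.368 × 22.2/76.40 = 0.9785 V.

V_B ≈ 0.979 V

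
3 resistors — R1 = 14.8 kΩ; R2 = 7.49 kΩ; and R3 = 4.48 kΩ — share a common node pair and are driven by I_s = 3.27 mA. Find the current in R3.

Total conductance ΣG = 1/14.8 + 1/7.49 + 1/4.48 = 0.4243 (units of 1/kΩ).
Current divider: I(R3) = I_s · G_k/ΣG = 3.27 × (0.2232/0.4243) = 3.27 × 0.5261 = 1.720 mA.

I ≈ 1.72 mA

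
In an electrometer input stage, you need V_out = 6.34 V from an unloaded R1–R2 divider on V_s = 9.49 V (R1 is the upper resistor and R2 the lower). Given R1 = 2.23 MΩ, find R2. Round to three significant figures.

Required fraction k = V_out/V_s = 0.6681.
R2 = R1 · 0.6681/(1 − 0.6681) = 4.488 MΩ.

R2 ≈ 4.49 MΩ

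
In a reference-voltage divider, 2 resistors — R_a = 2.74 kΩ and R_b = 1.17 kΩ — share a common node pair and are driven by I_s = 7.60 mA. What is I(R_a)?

Two-branch current divider: I_k = I_s · R_other/(R_1 + R_2).
I(R_a) = 7.60 × 1.17/(2.74 + 1.17) = 7.60 × 0.2992 = 2.274 mA.

I ≈ 2.27 mA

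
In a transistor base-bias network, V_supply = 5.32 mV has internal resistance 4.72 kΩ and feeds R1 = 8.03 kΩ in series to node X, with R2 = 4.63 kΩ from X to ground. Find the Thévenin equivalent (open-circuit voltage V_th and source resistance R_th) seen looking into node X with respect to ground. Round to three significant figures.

V_th ≈ 1.42 mV, R_th ≈ 3.40 kΩ

R1' = 4.72 + 8.03 = 12.75 kΩ (source resistance + R1).
With X open, the divider is unloaded: V_th = 5.32 × 4.63/17.38 = 1.417 mV.
With V_supply suppressed (replaced by a short), R_th = R1' ‖ R2 = (12.75 × 4.63)/(12.75 + 4.63) = 3.397 kΩ.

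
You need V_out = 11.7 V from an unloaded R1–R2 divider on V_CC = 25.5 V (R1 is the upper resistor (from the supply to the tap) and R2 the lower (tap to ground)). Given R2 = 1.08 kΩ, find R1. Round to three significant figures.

V_out/V_CC = R2/(R1+R2) = 0.4588.
So R1 = R2 · (V_CC/V_out − 1) = 1.08 × (25.5/11.7 − 1) = 1.08 × 1.179 = 1.274 kΩ.

R1 ≈ 1.27 kΩ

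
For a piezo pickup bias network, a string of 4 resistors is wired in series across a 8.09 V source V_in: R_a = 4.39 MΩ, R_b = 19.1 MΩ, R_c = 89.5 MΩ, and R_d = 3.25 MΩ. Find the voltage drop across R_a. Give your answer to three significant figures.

Series total: ΣR = 4.39 + 19.1 + 89.5 + 3.25 = 116.2 MΩ.
Voltage divider: V = V_in · (4.390 / 116.2) = 8.09 × 0.03777 = 0.3055 V.

V ≈ 0.306 V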